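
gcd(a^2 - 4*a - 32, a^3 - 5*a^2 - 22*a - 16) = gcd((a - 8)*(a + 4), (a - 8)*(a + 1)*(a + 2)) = a - 8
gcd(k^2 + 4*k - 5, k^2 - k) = k - 1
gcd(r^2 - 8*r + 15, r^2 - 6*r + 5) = r - 5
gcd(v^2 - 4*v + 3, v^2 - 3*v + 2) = v - 1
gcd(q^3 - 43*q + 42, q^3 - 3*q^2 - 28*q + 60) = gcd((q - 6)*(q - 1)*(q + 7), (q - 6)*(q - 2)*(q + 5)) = q - 6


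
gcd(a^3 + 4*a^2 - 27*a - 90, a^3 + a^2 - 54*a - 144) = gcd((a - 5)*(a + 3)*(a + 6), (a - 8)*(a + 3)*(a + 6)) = a^2 + 9*a + 18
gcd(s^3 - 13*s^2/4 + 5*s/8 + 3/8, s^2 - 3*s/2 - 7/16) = s + 1/4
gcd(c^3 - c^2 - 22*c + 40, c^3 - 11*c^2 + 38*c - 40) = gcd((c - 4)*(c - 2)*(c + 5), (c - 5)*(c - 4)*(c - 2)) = c^2 - 6*c + 8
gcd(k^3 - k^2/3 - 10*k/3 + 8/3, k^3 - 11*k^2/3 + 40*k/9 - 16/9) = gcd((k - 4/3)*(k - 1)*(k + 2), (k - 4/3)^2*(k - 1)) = k^2 - 7*k/3 + 4/3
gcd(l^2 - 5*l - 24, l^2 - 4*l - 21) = l + 3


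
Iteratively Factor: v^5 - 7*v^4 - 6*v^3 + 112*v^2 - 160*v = (v)*(v^4 - 7*v^3 - 6*v^2 + 112*v - 160) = v*(v - 5)*(v^3 - 2*v^2 - 16*v + 32) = v*(v - 5)*(v - 4)*(v^2 + 2*v - 8) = v*(v - 5)*(v - 4)*(v - 2)*(v + 4)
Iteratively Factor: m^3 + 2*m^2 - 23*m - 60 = (m + 3)*(m^2 - m - 20) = (m + 3)*(m + 4)*(m - 5)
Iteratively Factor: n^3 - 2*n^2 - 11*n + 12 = (n - 4)*(n^2 + 2*n - 3) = (n - 4)*(n + 3)*(n - 1)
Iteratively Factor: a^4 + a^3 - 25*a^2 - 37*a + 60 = (a + 4)*(a^3 - 3*a^2 - 13*a + 15) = (a - 5)*(a + 4)*(a^2 + 2*a - 3) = (a - 5)*(a + 3)*(a + 4)*(a - 1)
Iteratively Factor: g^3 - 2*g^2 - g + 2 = (g + 1)*(g^2 - 3*g + 2) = (g - 1)*(g + 1)*(g - 2)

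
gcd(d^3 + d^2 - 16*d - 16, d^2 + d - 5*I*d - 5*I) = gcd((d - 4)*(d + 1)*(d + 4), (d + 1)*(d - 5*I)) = d + 1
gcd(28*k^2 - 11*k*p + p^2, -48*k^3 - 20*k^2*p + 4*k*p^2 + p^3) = -4*k + p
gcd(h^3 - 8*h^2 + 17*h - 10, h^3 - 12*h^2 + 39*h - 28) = h - 1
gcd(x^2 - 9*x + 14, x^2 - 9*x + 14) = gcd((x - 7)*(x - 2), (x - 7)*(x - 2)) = x^2 - 9*x + 14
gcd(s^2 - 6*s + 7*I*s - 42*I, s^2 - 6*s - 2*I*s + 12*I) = s - 6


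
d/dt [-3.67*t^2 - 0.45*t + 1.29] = -7.34*t - 0.45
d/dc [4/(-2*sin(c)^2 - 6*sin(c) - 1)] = 8*(2*sin(c) + 3)*cos(c)/(6*sin(c) - cos(2*c) + 2)^2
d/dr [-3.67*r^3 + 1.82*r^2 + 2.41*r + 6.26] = -11.01*r^2 + 3.64*r + 2.41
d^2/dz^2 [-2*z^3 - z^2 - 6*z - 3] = -12*z - 2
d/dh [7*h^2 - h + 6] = 14*h - 1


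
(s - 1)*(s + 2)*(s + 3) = s^3 + 4*s^2 + s - 6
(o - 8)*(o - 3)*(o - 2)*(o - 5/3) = o^4 - 44*o^3/3 + 203*o^2/3 - 374*o/3 + 80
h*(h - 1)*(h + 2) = h^3 + h^2 - 2*h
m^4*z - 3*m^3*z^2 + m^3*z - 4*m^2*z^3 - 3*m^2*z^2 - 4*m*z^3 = m*(m - 4*z)*(m + z)*(m*z + z)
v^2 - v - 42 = (v - 7)*(v + 6)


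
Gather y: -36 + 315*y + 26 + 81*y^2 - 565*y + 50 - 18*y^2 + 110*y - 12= 63*y^2 - 140*y + 28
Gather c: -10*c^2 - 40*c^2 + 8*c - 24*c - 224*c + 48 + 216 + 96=-50*c^2 - 240*c + 360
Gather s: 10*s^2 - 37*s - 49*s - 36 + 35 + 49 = 10*s^2 - 86*s + 48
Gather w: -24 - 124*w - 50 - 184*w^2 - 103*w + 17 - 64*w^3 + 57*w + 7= -64*w^3 - 184*w^2 - 170*w - 50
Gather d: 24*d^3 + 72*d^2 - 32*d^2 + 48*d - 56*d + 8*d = 24*d^3 + 40*d^2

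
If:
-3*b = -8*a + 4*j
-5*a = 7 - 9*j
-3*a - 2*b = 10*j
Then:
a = -154/335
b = -644/335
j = 35/67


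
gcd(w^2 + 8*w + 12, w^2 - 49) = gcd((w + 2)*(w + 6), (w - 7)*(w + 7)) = 1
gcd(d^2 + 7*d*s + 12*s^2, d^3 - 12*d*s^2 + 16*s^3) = d + 4*s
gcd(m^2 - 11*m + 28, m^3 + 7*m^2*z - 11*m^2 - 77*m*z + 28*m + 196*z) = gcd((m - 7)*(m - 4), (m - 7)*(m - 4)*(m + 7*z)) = m^2 - 11*m + 28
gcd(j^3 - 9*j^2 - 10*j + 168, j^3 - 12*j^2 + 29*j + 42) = j^2 - 13*j + 42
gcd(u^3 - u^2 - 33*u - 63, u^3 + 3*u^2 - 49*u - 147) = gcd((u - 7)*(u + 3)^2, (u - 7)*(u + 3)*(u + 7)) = u^2 - 4*u - 21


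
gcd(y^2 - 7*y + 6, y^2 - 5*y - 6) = y - 6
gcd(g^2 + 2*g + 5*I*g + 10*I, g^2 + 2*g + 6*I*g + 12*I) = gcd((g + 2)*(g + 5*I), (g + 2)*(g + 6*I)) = g + 2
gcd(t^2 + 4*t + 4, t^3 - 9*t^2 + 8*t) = 1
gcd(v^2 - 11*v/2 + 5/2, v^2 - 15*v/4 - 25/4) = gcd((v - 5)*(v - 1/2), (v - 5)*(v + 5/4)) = v - 5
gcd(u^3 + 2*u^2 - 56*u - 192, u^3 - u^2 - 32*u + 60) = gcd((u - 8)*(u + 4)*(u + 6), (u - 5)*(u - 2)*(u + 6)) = u + 6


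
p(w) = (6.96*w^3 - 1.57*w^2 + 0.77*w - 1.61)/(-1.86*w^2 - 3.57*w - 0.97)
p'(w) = (3.72*w + 3.57)*(6.96*w^3 - 1.57*w^2 + 0.77*w - 1.61)/(-1.86*w^2 - 3.57*w - 0.97)^2 + (20.88*w^2 - 3.14*w + 0.77)/(-1.86*w^2 - 3.57*w - 0.97)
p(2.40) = -4.32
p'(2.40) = -2.94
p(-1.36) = -51.85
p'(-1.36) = 271.65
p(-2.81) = 30.33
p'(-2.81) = 6.10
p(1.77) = -2.55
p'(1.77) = -2.65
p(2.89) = -5.80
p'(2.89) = -3.10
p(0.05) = 1.37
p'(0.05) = -5.02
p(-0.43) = -12.59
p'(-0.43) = -85.12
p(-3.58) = 28.59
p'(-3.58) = -0.08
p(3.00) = -6.14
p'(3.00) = -3.13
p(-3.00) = 29.42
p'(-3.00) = 3.60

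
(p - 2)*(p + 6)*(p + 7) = p^3 + 11*p^2 + 16*p - 84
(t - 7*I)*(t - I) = t^2 - 8*I*t - 7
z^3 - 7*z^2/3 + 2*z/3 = z*(z - 2)*(z - 1/3)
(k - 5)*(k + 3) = k^2 - 2*k - 15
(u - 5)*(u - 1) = u^2 - 6*u + 5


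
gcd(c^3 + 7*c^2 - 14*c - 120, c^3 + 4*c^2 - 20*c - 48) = c^2 + 2*c - 24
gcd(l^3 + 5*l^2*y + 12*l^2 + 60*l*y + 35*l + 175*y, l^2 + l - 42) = l + 7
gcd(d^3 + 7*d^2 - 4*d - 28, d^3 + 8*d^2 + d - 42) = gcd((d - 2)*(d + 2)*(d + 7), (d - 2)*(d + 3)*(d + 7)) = d^2 + 5*d - 14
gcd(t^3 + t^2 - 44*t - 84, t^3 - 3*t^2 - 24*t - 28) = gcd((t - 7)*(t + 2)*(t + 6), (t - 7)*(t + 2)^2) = t^2 - 5*t - 14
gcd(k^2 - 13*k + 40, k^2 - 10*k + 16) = k - 8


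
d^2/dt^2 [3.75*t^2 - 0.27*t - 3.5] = 7.50000000000000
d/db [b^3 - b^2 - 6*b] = 3*b^2 - 2*b - 6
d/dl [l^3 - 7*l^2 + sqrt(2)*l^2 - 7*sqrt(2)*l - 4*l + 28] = 3*l^2 - 14*l + 2*sqrt(2)*l - 7*sqrt(2) - 4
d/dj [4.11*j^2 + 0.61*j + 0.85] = 8.22*j + 0.61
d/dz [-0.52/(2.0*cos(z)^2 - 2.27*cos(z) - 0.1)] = (1.1804 - 2.08*cos(z))*sin(z)/(-2.0*cos(z)^2 + 2.27*cos(z) + 0.1)^2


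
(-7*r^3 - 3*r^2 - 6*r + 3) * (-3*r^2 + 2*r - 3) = 21*r^5 - 5*r^4 + 33*r^3 - 12*r^2 + 24*r - 9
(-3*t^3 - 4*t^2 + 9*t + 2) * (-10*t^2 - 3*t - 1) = 30*t^5 + 49*t^4 - 75*t^3 - 43*t^2 - 15*t - 2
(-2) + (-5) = -7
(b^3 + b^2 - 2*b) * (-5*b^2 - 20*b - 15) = -5*b^5 - 25*b^4 - 25*b^3 + 25*b^2 + 30*b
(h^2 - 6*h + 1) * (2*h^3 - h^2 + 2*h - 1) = 2*h^5 - 13*h^4 + 10*h^3 - 14*h^2 + 8*h - 1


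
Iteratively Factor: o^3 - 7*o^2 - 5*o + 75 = (o + 3)*(o^2 - 10*o + 25) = (o - 5)*(o + 3)*(o - 5)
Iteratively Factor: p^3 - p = (p + 1)*(p^2 - p) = (p - 1)*(p + 1)*(p)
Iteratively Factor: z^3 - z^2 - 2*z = (z - 2)*(z^2 + z) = (z - 2)*(z + 1)*(z)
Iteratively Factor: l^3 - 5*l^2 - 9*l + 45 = (l - 3)*(l^2 - 2*l - 15) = (l - 5)*(l - 3)*(l + 3)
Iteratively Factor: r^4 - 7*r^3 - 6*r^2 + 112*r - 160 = (r - 4)*(r^3 - 3*r^2 - 18*r + 40) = (r - 4)*(r + 4)*(r^2 - 7*r + 10) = (r - 4)*(r - 2)*(r + 4)*(r - 5)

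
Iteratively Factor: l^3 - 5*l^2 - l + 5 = (l - 1)*(l^2 - 4*l - 5) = (l - 1)*(l + 1)*(l - 5)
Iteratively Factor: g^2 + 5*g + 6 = (g + 3)*(g + 2)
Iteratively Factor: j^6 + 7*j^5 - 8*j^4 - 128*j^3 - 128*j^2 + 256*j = (j + 4)*(j^5 + 3*j^4 - 20*j^3 - 48*j^2 + 64*j) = j*(j + 4)*(j^4 + 3*j^3 - 20*j^2 - 48*j + 64) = j*(j + 4)^2*(j^3 - j^2 - 16*j + 16) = j*(j + 4)^3*(j^2 - 5*j + 4) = j*(j - 1)*(j + 4)^3*(j - 4)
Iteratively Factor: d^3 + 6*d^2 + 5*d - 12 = (d + 4)*(d^2 + 2*d - 3) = (d - 1)*(d + 4)*(d + 3)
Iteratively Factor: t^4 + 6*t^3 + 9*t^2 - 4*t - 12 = (t - 1)*(t^3 + 7*t^2 + 16*t + 12) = (t - 1)*(t + 2)*(t^2 + 5*t + 6) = (t - 1)*(t + 2)*(t + 3)*(t + 2)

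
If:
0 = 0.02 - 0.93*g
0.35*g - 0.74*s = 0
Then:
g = 0.02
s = 0.01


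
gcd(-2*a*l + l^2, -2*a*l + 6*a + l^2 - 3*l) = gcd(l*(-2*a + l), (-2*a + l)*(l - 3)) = 2*a - l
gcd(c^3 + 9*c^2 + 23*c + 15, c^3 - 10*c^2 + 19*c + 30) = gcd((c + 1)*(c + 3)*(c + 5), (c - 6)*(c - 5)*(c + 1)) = c + 1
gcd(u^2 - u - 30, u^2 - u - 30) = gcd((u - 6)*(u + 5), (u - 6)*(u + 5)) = u^2 - u - 30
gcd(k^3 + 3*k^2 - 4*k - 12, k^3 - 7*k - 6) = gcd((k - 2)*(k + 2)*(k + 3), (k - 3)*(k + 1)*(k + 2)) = k + 2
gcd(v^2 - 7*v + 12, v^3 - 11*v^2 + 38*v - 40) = v - 4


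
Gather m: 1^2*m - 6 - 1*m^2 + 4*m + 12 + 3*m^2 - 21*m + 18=2*m^2 - 16*m + 24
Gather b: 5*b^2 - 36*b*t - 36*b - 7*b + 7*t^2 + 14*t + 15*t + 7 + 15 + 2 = 5*b^2 + b*(-36*t - 43) + 7*t^2 + 29*t + 24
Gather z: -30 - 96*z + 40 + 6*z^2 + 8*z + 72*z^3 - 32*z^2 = 72*z^3 - 26*z^2 - 88*z + 10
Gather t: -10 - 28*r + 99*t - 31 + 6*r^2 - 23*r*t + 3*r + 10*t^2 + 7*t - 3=6*r^2 - 25*r + 10*t^2 + t*(106 - 23*r) - 44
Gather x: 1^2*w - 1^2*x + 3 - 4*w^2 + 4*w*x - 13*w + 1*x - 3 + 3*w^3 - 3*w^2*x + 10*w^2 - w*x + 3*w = 3*w^3 + 6*w^2 - 9*w + x*(-3*w^2 + 3*w)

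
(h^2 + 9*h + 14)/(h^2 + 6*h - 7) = (h + 2)/(h - 1)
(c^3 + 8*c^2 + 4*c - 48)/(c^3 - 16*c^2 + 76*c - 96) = (c^2 + 10*c + 24)/(c^2 - 14*c + 48)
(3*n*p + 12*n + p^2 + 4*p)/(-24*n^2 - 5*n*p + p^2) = (p + 4)/(-8*n + p)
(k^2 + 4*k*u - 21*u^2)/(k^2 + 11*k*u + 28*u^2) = (k - 3*u)/(k + 4*u)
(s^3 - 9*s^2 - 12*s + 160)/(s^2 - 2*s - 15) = (s^2 - 4*s - 32)/(s + 3)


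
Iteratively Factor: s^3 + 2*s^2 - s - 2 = (s + 1)*(s^2 + s - 2) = (s - 1)*(s + 1)*(s + 2)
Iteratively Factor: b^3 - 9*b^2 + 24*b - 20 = (b - 5)*(b^2 - 4*b + 4) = (b - 5)*(b - 2)*(b - 2)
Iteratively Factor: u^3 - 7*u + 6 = (u - 1)*(u^2 + u - 6) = (u - 2)*(u - 1)*(u + 3)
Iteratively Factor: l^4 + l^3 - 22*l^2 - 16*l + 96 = (l + 4)*(l^3 - 3*l^2 - 10*l + 24) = (l - 4)*(l + 4)*(l^2 + l - 6) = (l - 4)*(l - 2)*(l + 4)*(l + 3)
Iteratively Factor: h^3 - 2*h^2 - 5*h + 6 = (h - 1)*(h^2 - h - 6) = (h - 1)*(h + 2)*(h - 3)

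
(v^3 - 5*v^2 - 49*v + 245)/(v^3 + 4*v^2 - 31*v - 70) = (v - 7)/(v + 2)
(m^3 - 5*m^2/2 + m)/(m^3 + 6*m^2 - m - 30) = m*(2*m - 1)/(2*(m^2 + 8*m + 15))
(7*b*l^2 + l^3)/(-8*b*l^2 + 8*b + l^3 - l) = l^2*(-7*b - l)/(8*b*l^2 - 8*b - l^3 + l)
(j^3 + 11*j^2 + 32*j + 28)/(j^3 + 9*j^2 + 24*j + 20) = (j + 7)/(j + 5)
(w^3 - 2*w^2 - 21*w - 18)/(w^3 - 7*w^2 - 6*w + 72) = (w + 1)/(w - 4)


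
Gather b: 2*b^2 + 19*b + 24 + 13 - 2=2*b^2 + 19*b + 35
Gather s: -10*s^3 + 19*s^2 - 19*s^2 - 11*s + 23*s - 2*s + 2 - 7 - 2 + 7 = -10*s^3 + 10*s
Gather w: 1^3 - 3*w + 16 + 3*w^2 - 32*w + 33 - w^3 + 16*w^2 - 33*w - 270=-w^3 + 19*w^2 - 68*w - 220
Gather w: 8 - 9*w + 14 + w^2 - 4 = w^2 - 9*w + 18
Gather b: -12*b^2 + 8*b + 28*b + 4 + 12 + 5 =-12*b^2 + 36*b + 21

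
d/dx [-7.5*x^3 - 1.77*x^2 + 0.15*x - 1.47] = -22.5*x^2 - 3.54*x + 0.15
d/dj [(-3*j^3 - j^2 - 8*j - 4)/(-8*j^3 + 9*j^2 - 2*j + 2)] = (-35*j^4 - 116*j^3 - 40*j^2 + 68*j - 24)/(64*j^6 - 144*j^5 + 113*j^4 - 68*j^3 + 40*j^2 - 8*j + 4)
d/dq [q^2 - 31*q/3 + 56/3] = 2*q - 31/3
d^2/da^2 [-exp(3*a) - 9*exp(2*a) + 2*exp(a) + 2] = (-9*exp(2*a) - 36*exp(a) + 2)*exp(a)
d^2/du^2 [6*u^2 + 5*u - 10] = 12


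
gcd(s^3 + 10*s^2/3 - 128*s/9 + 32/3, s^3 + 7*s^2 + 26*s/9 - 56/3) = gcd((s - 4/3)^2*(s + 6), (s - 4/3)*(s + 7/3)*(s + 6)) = s^2 + 14*s/3 - 8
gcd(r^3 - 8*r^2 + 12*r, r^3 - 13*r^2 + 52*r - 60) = r^2 - 8*r + 12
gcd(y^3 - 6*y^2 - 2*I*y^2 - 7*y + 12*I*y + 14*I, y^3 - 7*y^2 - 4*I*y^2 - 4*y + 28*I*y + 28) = y^2 + y*(-7 - 2*I) + 14*I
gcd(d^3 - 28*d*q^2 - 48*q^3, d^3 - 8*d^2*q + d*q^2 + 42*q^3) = d + 2*q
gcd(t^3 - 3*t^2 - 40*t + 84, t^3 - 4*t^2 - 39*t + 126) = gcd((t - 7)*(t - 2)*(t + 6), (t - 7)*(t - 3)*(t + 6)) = t^2 - t - 42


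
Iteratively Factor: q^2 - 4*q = (q - 4)*(q)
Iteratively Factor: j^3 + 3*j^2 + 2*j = (j + 2)*(j^2 + j) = (j + 1)*(j + 2)*(j)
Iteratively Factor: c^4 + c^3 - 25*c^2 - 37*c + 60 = (c - 1)*(c^3 + 2*c^2 - 23*c - 60) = (c - 1)*(c + 4)*(c^2 - 2*c - 15) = (c - 1)*(c + 3)*(c + 4)*(c - 5)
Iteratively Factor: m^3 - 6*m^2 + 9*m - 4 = (m - 1)*(m^2 - 5*m + 4) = (m - 4)*(m - 1)*(m - 1)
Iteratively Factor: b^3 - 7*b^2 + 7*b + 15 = (b + 1)*(b^2 - 8*b + 15) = (b - 3)*(b + 1)*(b - 5)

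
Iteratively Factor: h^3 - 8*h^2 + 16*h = (h)*(h^2 - 8*h + 16) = h*(h - 4)*(h - 4)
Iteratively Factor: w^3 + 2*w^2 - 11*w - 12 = (w + 4)*(w^2 - 2*w - 3) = (w - 3)*(w + 4)*(w + 1)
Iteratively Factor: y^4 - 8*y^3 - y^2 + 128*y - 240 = (y - 4)*(y^3 - 4*y^2 - 17*y + 60) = (y - 4)*(y + 4)*(y^2 - 8*y + 15) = (y - 4)*(y - 3)*(y + 4)*(y - 5)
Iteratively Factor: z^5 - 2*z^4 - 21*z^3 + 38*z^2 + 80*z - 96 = (z - 3)*(z^4 + z^3 - 18*z^2 - 16*z + 32) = (z - 3)*(z + 2)*(z^3 - z^2 - 16*z + 16) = (z - 3)*(z + 2)*(z + 4)*(z^2 - 5*z + 4) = (z - 3)*(z - 1)*(z + 2)*(z + 4)*(z - 4)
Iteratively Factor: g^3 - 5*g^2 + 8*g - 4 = (g - 1)*(g^2 - 4*g + 4) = (g - 2)*(g - 1)*(g - 2)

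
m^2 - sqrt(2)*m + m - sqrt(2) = (m + 1)*(m - sqrt(2))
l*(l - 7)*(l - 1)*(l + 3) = l^4 - 5*l^3 - 17*l^2 + 21*l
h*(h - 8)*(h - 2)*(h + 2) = h^4 - 8*h^3 - 4*h^2 + 32*h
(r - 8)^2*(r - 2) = r^3 - 18*r^2 + 96*r - 128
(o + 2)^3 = o^3 + 6*o^2 + 12*o + 8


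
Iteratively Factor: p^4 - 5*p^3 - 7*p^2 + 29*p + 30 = (p + 1)*(p^3 - 6*p^2 - p + 30) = (p - 3)*(p + 1)*(p^2 - 3*p - 10) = (p - 3)*(p + 1)*(p + 2)*(p - 5)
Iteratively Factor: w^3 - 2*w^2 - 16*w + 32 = (w - 4)*(w^2 + 2*w - 8) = (w - 4)*(w + 4)*(w - 2)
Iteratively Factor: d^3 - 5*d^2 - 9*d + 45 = (d - 5)*(d^2 - 9) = (d - 5)*(d + 3)*(d - 3)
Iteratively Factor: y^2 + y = (y)*(y + 1)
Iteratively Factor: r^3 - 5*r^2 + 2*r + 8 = (r - 2)*(r^2 - 3*r - 4) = (r - 2)*(r + 1)*(r - 4)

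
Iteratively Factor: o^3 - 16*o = (o + 4)*(o^2 - 4*o) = (o - 4)*(o + 4)*(o)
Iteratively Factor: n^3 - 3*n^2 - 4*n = (n - 4)*(n^2 + n) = (n - 4)*(n + 1)*(n)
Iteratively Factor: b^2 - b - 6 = (b - 3)*(b + 2)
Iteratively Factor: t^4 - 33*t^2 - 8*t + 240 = (t - 3)*(t^3 + 3*t^2 - 24*t - 80) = (t - 3)*(t + 4)*(t^2 - t - 20) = (t - 3)*(t + 4)^2*(t - 5)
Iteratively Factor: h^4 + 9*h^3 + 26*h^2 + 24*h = (h + 3)*(h^3 + 6*h^2 + 8*h) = (h + 3)*(h + 4)*(h^2 + 2*h) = (h + 2)*(h + 3)*(h + 4)*(h)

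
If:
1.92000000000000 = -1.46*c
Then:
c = -1.32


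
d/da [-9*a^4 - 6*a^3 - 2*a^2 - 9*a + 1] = -36*a^3 - 18*a^2 - 4*a - 9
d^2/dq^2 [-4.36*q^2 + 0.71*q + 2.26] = -8.72000000000000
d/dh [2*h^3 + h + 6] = 6*h^2 + 1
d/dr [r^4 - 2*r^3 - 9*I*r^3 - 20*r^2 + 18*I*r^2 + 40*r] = 4*r^3 + r^2*(-6 - 27*I) + r*(-40 + 36*I) + 40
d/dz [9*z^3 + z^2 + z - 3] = 27*z^2 + 2*z + 1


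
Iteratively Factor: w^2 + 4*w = (w + 4)*(w)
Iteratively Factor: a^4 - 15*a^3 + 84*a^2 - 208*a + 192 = (a - 4)*(a^3 - 11*a^2 + 40*a - 48) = (a - 4)*(a - 3)*(a^2 - 8*a + 16) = (a - 4)^2*(a - 3)*(a - 4)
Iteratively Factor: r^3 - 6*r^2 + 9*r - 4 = (r - 1)*(r^2 - 5*r + 4) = (r - 1)^2*(r - 4)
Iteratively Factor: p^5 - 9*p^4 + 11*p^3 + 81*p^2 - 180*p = (p - 4)*(p^4 - 5*p^3 - 9*p^2 + 45*p) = (p - 4)*(p + 3)*(p^3 - 8*p^2 + 15*p) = p*(p - 4)*(p + 3)*(p^2 - 8*p + 15) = p*(p - 5)*(p - 4)*(p + 3)*(p - 3)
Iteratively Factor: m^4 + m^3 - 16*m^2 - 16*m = (m + 4)*(m^3 - 3*m^2 - 4*m) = (m + 1)*(m + 4)*(m^2 - 4*m) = m*(m + 1)*(m + 4)*(m - 4)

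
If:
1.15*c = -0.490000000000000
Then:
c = -0.43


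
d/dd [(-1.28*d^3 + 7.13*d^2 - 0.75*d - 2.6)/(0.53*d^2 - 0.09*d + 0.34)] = (-0.6784*d^4 + 0.2304*d^3 - 1.5498*d^2 + 7.6044*d - 0.489)/(0.2809*d^4 - 0.0954*d^3 + 0.3685*d^2 - 0.0612*d + 0.1156)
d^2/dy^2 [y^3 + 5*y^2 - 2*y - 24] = 6*y + 10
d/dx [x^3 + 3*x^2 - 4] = 3*x*(x + 2)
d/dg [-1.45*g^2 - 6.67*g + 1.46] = -2.9*g - 6.67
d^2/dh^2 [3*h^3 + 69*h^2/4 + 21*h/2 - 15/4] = 18*h + 69/2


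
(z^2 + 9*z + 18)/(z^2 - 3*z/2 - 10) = 2*(z^2 + 9*z + 18)/(2*z^2 - 3*z - 20)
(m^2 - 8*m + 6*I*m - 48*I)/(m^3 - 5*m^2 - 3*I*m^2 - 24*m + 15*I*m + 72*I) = (m + 6*I)/(m^2 + 3*m*(1 - I) - 9*I)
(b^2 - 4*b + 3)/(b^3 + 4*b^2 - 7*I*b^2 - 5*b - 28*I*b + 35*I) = (b - 3)/(b^2 + b*(5 - 7*I) - 35*I)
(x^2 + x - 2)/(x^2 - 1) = (x + 2)/(x + 1)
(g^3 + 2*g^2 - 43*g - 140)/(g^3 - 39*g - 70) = (g + 4)/(g + 2)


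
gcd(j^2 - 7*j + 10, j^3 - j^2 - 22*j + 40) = j - 2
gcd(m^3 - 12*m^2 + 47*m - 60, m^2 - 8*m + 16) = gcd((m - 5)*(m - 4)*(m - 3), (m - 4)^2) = m - 4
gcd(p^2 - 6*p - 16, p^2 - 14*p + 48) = p - 8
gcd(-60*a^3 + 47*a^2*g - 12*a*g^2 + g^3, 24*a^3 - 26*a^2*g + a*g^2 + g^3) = 4*a - g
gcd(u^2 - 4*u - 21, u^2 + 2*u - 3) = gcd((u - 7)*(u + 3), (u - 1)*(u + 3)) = u + 3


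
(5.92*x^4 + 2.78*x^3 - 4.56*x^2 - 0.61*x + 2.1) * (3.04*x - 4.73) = 17.9968*x^5 - 19.5504*x^4 - 27.0118*x^3 + 19.7144*x^2 + 9.2693*x - 9.933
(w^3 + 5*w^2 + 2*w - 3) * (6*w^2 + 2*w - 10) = 6*w^5 + 32*w^4 + 12*w^3 - 64*w^2 - 26*w + 30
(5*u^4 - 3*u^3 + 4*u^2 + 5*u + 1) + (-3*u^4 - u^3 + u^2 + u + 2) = 2*u^4 - 4*u^3 + 5*u^2 + 6*u + 3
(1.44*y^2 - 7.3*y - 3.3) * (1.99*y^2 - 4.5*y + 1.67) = 2.8656*y^4 - 21.007*y^3 + 28.6878*y^2 + 2.659*y - 5.511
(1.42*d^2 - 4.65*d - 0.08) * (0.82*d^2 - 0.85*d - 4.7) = 1.1644*d^4 - 5.02*d^3 - 2.7871*d^2 + 21.923*d + 0.376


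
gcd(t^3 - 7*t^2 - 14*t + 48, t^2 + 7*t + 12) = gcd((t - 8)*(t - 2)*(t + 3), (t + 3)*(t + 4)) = t + 3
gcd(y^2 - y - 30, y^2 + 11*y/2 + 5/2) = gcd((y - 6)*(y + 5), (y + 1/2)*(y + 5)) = y + 5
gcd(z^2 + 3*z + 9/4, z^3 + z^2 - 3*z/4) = z + 3/2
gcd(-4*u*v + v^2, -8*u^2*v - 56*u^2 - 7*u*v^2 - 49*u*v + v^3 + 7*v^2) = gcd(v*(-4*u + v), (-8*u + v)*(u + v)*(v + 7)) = 1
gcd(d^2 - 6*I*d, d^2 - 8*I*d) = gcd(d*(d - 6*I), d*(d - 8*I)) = d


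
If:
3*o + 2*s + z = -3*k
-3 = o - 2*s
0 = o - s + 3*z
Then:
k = 23*z/3 - 5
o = 3 - 6*z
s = 3 - 3*z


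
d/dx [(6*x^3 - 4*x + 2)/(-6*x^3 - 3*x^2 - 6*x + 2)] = 2*(-9*x^4 - 60*x^3 + 30*x^2 + 6*x + 2)/(36*x^6 + 36*x^5 + 81*x^4 + 12*x^3 + 24*x^2 - 24*x + 4)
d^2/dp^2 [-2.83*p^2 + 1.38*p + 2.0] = -5.66000000000000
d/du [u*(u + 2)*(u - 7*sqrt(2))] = 3*u^2 - 14*sqrt(2)*u + 4*u - 14*sqrt(2)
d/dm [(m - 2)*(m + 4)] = 2*m + 2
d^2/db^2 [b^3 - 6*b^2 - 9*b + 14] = 6*b - 12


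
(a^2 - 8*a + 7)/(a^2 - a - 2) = (-a^2 + 8*a - 7)/(-a^2 + a + 2)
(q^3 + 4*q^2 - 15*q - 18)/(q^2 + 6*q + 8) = (q^3 + 4*q^2 - 15*q - 18)/(q^2 + 6*q + 8)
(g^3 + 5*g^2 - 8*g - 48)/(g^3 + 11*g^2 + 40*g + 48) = (g - 3)/(g + 3)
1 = 1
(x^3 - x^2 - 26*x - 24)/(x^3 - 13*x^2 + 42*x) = (x^2 + 5*x + 4)/(x*(x - 7))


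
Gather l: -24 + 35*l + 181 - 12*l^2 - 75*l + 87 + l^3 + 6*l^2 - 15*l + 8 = l^3 - 6*l^2 - 55*l + 252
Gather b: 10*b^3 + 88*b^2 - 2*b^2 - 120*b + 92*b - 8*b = 10*b^3 + 86*b^2 - 36*b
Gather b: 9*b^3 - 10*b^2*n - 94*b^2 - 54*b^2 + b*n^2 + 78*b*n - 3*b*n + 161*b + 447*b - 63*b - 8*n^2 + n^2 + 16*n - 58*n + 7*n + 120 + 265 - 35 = 9*b^3 + b^2*(-10*n - 148) + b*(n^2 + 75*n + 545) - 7*n^2 - 35*n + 350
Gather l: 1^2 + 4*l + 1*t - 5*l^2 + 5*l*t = -5*l^2 + l*(5*t + 4) + t + 1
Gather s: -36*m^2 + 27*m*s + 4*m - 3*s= -36*m^2 + 4*m + s*(27*m - 3)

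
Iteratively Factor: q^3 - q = (q)*(q^2 - 1) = q*(q + 1)*(q - 1)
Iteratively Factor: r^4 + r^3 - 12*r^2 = (r)*(r^3 + r^2 - 12*r) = r^2*(r^2 + r - 12) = r^2*(r - 3)*(r + 4)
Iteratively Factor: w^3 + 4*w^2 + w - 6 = (w + 2)*(w^2 + 2*w - 3) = (w - 1)*(w + 2)*(w + 3)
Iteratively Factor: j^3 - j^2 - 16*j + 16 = (j - 1)*(j^2 - 16) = (j - 4)*(j - 1)*(j + 4)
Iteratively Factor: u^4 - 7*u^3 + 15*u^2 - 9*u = (u)*(u^3 - 7*u^2 + 15*u - 9) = u*(u - 1)*(u^2 - 6*u + 9) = u*(u - 3)*(u - 1)*(u - 3)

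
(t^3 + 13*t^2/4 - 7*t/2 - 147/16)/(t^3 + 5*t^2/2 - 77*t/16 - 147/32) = 2*(2*t + 3)/(4*t + 3)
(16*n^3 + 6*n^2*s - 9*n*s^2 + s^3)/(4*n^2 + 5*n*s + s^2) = (16*n^2 - 10*n*s + s^2)/(4*n + s)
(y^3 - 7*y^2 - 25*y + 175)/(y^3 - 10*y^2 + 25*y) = (y^2 - 2*y - 35)/(y*(y - 5))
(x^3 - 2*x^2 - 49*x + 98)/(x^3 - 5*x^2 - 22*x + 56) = (x + 7)/(x + 4)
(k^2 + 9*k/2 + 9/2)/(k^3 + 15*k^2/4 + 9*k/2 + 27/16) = 8*(k + 3)/(8*k^2 + 18*k + 9)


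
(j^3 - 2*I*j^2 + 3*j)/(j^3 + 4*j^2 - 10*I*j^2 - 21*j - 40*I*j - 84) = j*(j + I)/(j^2 + j*(4 - 7*I) - 28*I)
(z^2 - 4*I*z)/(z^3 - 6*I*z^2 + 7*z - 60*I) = z/(z^2 - 2*I*z + 15)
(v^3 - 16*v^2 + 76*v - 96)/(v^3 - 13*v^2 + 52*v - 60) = (v - 8)/(v - 5)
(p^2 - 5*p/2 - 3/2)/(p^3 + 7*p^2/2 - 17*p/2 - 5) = (p - 3)/(p^2 + 3*p - 10)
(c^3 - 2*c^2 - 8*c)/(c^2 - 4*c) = c + 2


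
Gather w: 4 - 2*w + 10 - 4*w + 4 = 18 - 6*w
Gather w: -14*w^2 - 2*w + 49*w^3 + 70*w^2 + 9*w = 49*w^3 + 56*w^2 + 7*w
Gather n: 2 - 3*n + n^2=n^2 - 3*n + 2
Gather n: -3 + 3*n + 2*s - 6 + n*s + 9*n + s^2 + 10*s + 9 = n*(s + 12) + s^2 + 12*s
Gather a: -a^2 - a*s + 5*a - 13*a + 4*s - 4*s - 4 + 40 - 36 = -a^2 + a*(-s - 8)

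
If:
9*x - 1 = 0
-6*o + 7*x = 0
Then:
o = 7/54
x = 1/9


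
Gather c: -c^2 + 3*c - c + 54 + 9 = -c^2 + 2*c + 63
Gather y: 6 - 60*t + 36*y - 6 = -60*t + 36*y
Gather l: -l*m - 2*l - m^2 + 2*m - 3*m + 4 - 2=l*(-m - 2) - m^2 - m + 2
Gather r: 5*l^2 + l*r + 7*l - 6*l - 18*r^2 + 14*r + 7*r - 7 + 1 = 5*l^2 + l - 18*r^2 + r*(l + 21) - 6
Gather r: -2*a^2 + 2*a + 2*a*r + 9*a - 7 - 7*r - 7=-2*a^2 + 11*a + r*(2*a - 7) - 14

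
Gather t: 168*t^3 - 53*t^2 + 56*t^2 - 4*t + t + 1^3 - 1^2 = 168*t^3 + 3*t^2 - 3*t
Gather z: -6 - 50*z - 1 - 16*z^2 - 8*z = -16*z^2 - 58*z - 7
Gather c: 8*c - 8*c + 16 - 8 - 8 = 0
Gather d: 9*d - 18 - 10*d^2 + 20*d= -10*d^2 + 29*d - 18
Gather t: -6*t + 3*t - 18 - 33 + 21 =-3*t - 30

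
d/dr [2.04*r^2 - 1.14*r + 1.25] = 4.08*r - 1.14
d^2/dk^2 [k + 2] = 0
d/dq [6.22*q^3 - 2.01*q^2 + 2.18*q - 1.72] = 18.66*q^2 - 4.02*q + 2.18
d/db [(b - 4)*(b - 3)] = 2*b - 7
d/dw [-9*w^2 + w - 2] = 1 - 18*w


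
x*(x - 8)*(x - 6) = x^3 - 14*x^2 + 48*x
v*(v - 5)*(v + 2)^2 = v^4 - v^3 - 16*v^2 - 20*v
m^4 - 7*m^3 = m^3*(m - 7)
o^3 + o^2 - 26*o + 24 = (o - 4)*(o - 1)*(o + 6)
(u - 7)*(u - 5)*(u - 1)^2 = u^4 - 14*u^3 + 60*u^2 - 82*u + 35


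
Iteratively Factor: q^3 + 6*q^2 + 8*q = (q)*(q^2 + 6*q + 8) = q*(q + 4)*(q + 2)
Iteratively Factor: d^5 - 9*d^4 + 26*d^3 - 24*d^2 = (d)*(d^4 - 9*d^3 + 26*d^2 - 24*d) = d*(d - 2)*(d^3 - 7*d^2 + 12*d) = d*(d - 3)*(d - 2)*(d^2 - 4*d) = d*(d - 4)*(d - 3)*(d - 2)*(d)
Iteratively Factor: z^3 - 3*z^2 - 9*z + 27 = (z - 3)*(z^2 - 9) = (z - 3)^2*(z + 3)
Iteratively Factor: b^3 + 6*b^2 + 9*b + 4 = (b + 1)*(b^2 + 5*b + 4) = (b + 1)^2*(b + 4)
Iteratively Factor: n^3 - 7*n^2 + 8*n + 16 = (n + 1)*(n^2 - 8*n + 16) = (n - 4)*(n + 1)*(n - 4)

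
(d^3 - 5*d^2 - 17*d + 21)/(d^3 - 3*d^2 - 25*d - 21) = (d - 1)/(d + 1)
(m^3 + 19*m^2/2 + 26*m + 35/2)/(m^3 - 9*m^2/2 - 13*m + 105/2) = (m^2 + 6*m + 5)/(m^2 - 8*m + 15)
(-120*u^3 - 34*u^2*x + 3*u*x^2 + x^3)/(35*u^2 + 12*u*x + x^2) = (-24*u^2 - 2*u*x + x^2)/(7*u + x)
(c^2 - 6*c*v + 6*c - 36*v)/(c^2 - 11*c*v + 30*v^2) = (-c - 6)/(-c + 5*v)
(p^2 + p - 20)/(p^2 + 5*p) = (p - 4)/p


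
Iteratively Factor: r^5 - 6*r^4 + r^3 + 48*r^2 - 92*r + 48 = (r - 4)*(r^4 - 2*r^3 - 7*r^2 + 20*r - 12) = (r - 4)*(r - 1)*(r^3 - r^2 - 8*r + 12) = (r - 4)*(r - 1)*(r + 3)*(r^2 - 4*r + 4) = (r - 4)*(r - 2)*(r - 1)*(r + 3)*(r - 2)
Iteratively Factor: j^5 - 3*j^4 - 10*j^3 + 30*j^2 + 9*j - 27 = (j + 1)*(j^4 - 4*j^3 - 6*j^2 + 36*j - 27) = (j + 1)*(j + 3)*(j^3 - 7*j^2 + 15*j - 9) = (j - 3)*(j + 1)*(j + 3)*(j^2 - 4*j + 3) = (j - 3)^2*(j + 1)*(j + 3)*(j - 1)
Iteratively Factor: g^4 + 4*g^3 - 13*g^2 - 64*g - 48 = (g - 4)*(g^3 + 8*g^2 + 19*g + 12) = (g - 4)*(g + 3)*(g^2 + 5*g + 4) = (g - 4)*(g + 3)*(g + 4)*(g + 1)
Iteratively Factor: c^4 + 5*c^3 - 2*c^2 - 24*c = (c + 3)*(c^3 + 2*c^2 - 8*c) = (c + 3)*(c + 4)*(c^2 - 2*c) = (c - 2)*(c + 3)*(c + 4)*(c)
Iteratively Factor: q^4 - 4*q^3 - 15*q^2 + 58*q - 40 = (q - 5)*(q^3 + q^2 - 10*q + 8) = (q - 5)*(q - 2)*(q^2 + 3*q - 4) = (q - 5)*(q - 2)*(q + 4)*(q - 1)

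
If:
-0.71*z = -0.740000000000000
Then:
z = 1.04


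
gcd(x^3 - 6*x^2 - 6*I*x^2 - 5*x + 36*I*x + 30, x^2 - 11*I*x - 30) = x - 5*I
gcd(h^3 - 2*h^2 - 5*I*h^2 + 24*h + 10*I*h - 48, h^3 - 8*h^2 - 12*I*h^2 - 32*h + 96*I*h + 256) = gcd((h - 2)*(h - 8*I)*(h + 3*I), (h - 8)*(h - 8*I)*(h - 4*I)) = h - 8*I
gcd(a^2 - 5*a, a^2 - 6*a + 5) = a - 5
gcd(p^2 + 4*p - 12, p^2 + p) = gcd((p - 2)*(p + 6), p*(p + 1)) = 1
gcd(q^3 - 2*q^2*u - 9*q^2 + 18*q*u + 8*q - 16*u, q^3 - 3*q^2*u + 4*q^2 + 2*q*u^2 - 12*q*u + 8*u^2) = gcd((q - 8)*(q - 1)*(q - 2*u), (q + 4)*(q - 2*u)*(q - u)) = q - 2*u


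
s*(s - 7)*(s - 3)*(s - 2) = s^4 - 12*s^3 + 41*s^2 - 42*s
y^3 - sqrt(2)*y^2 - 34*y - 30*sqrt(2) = (y - 5*sqrt(2))*(y + sqrt(2))*(y + 3*sqrt(2))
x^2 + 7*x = x*(x + 7)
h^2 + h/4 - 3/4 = (h - 3/4)*(h + 1)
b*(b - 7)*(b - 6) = b^3 - 13*b^2 + 42*b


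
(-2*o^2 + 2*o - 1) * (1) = -2*o^2 + 2*o - 1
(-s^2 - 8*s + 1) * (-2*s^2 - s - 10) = 2*s^4 + 17*s^3 + 16*s^2 + 79*s - 10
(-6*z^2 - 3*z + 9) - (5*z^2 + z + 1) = -11*z^2 - 4*z + 8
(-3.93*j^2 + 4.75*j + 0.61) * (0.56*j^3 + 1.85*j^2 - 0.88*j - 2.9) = -2.2008*j^5 - 4.6105*j^4 + 12.5875*j^3 + 8.3455*j^2 - 14.3118*j - 1.769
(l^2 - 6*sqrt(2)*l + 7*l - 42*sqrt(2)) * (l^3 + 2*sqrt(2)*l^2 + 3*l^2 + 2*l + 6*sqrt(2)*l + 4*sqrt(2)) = l^5 - 4*sqrt(2)*l^4 + 10*l^4 - 40*sqrt(2)*l^3 - l^3 - 226*l^2 - 92*sqrt(2)*l^2 - 552*l - 56*sqrt(2)*l - 336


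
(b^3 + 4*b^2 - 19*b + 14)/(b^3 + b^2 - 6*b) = (b^2 + 6*b - 7)/(b*(b + 3))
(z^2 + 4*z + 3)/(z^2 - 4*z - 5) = (z + 3)/(z - 5)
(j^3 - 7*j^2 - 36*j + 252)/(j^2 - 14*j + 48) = (j^2 - j - 42)/(j - 8)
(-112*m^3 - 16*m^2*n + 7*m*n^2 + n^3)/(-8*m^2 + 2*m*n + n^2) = (28*m^2 - 3*m*n - n^2)/(2*m - n)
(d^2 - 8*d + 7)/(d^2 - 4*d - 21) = (d - 1)/(d + 3)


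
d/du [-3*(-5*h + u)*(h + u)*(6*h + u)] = 87*h^2 - 12*h*u - 9*u^2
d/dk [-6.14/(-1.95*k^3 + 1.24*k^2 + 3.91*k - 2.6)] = (-35.919*k^2 + 15.2272*k + 24.0074)/(1.95*k^3 - 1.24*k^2 - 3.91*k + 2.6)^2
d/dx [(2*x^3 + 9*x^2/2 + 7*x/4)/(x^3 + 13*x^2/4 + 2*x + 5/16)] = 4*(32*x^2 + 40*x + 35)/(64*x^4 + 352*x^3 + 564*x^2 + 220*x + 25)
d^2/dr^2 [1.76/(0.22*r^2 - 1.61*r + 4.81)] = (-0.170368*r^2 + 1.246784*r + 1.76*(0.44*r - 1.61)*(0.88*r - 3.22) - 3.724864)/(0.22*r^2 - 1.61*r + 4.81)^3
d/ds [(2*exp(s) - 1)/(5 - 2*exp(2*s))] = (4*exp(2*s) - 4*exp(s) + 10)*exp(s)/(4*exp(4*s) - 20*exp(2*s) + 25)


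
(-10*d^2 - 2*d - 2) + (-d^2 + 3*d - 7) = -11*d^2 + d - 9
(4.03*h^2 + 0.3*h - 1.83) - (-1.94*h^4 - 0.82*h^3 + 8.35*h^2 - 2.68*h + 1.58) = 1.94*h^4 + 0.82*h^3 - 4.32*h^2 + 2.98*h - 3.41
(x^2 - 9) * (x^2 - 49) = x^4 - 58*x^2 + 441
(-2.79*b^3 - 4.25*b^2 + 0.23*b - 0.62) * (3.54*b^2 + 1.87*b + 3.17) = -9.8766*b^5 - 20.2623*b^4 - 15.9776*b^3 - 15.2372*b^2 - 0.4303*b - 1.9654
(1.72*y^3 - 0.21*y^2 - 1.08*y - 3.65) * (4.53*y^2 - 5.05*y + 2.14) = 7.7916*y^5 - 9.6373*y^4 - 0.1511*y^3 - 11.5299*y^2 + 16.1213*y - 7.811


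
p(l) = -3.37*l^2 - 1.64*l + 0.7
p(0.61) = -1.55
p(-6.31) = -123.13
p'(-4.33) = 27.54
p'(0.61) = -5.75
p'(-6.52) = 42.30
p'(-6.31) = 40.89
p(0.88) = -3.35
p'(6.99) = -48.75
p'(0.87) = -7.50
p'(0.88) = -7.57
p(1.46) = -8.88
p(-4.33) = -55.38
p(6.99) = -175.42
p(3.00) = -34.55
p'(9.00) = -62.30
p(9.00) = -287.03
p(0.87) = -3.28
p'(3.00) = -21.86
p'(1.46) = -11.48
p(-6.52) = -131.87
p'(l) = -6.74*l - 1.64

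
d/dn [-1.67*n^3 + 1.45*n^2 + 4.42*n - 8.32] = -5.01*n^2 + 2.9*n + 4.42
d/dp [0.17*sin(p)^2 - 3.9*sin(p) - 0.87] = (0.34*sin(p) - 3.9)*cos(p)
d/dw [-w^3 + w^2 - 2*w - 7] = -3*w^2 + 2*w - 2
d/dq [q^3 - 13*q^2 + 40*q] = 3*q^2 - 26*q + 40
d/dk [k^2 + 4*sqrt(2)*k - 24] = 2*k + 4*sqrt(2)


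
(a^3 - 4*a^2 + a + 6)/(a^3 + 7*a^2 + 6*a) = (a^2 - 5*a + 6)/(a*(a + 6))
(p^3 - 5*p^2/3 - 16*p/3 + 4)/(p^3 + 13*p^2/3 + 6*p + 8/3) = (3*p^2 - 11*p + 6)/(3*p^2 + 7*p + 4)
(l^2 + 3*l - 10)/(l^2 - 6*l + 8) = (l + 5)/(l - 4)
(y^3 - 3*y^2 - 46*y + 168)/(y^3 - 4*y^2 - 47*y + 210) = (y - 4)/(y - 5)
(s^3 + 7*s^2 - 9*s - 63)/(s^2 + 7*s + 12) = (s^2 + 4*s - 21)/(s + 4)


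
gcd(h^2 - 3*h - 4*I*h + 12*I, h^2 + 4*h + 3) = 1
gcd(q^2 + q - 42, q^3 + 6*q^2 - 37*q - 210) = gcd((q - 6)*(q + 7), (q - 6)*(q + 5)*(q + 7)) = q^2 + q - 42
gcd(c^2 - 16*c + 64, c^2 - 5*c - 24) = c - 8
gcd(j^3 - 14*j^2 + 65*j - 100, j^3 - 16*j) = j - 4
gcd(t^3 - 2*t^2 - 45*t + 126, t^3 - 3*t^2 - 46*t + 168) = t^2 + t - 42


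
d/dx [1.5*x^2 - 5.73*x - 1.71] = 3.0*x - 5.73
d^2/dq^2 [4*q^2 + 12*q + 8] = 8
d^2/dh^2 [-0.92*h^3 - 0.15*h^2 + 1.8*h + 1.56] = -5.52*h - 0.3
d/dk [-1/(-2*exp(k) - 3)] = -2*exp(k)/(2*exp(k) + 3)^2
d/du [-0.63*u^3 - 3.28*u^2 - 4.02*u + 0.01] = -1.89*u^2 - 6.56*u - 4.02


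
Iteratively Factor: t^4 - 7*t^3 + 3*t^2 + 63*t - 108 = (t - 4)*(t^3 - 3*t^2 - 9*t + 27) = (t - 4)*(t + 3)*(t^2 - 6*t + 9) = (t - 4)*(t - 3)*(t + 3)*(t - 3)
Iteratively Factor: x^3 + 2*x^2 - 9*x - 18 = (x - 3)*(x^2 + 5*x + 6) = (x - 3)*(x + 3)*(x + 2)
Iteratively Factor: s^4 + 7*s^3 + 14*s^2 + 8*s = (s + 1)*(s^3 + 6*s^2 + 8*s) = (s + 1)*(s + 2)*(s^2 + 4*s) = (s + 1)*(s + 2)*(s + 4)*(s)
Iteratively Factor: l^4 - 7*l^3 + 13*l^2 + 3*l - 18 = (l + 1)*(l^3 - 8*l^2 + 21*l - 18) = (l - 3)*(l + 1)*(l^2 - 5*l + 6) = (l - 3)*(l - 2)*(l + 1)*(l - 3)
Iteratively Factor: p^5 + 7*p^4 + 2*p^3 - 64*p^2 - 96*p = (p)*(p^4 + 7*p^3 + 2*p^2 - 64*p - 96) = p*(p - 3)*(p^3 + 10*p^2 + 32*p + 32) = p*(p - 3)*(p + 2)*(p^2 + 8*p + 16) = p*(p - 3)*(p + 2)*(p + 4)*(p + 4)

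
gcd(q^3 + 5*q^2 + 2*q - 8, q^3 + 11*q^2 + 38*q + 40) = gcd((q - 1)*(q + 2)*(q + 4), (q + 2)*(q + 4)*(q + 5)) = q^2 + 6*q + 8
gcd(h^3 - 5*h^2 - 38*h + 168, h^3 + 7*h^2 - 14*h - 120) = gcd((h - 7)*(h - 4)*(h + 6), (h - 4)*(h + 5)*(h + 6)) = h^2 + 2*h - 24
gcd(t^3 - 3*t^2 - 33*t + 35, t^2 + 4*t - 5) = t^2 + 4*t - 5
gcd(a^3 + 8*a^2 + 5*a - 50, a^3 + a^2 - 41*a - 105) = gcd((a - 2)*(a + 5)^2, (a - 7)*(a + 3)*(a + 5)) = a + 5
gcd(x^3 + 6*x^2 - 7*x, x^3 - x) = x^2 - x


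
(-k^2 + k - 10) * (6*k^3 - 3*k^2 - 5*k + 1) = -6*k^5 + 9*k^4 - 58*k^3 + 24*k^2 + 51*k - 10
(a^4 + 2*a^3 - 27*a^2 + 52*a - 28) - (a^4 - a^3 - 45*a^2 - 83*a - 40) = 3*a^3 + 18*a^2 + 135*a + 12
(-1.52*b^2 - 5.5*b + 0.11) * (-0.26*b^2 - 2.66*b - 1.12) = 0.3952*b^4 + 5.4732*b^3 + 16.3038*b^2 + 5.8674*b - 0.1232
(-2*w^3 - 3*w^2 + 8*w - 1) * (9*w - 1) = -18*w^4 - 25*w^3 + 75*w^2 - 17*w + 1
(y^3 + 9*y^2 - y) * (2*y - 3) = 2*y^4 + 15*y^3 - 29*y^2 + 3*y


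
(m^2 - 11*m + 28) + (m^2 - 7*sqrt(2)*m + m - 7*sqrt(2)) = 2*m^2 - 10*m - 7*sqrt(2)*m - 7*sqrt(2) + 28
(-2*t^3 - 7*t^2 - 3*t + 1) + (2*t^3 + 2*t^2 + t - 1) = -5*t^2 - 2*t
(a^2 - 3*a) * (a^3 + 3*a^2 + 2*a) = a^5 - 7*a^3 - 6*a^2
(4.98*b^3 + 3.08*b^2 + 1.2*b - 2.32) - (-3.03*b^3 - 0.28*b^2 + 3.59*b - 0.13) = 8.01*b^3 + 3.36*b^2 - 2.39*b - 2.19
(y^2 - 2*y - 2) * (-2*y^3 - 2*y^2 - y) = -2*y^5 + 2*y^4 + 7*y^3 + 6*y^2 + 2*y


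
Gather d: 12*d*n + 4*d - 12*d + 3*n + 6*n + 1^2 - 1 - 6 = d*(12*n - 8) + 9*n - 6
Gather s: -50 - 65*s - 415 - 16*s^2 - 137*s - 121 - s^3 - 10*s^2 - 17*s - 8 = -s^3 - 26*s^2 - 219*s - 594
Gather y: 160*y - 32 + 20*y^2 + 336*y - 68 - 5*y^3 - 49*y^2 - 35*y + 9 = -5*y^3 - 29*y^2 + 461*y - 91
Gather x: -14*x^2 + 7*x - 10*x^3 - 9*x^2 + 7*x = -10*x^3 - 23*x^2 + 14*x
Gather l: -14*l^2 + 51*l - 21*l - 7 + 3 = -14*l^2 + 30*l - 4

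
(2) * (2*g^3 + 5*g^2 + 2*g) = 4*g^3 + 10*g^2 + 4*g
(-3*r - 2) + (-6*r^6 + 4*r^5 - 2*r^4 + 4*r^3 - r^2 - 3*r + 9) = -6*r^6 + 4*r^5 - 2*r^4 + 4*r^3 - r^2 - 6*r + 7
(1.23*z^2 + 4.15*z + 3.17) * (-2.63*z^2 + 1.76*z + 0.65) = -3.2349*z^4 - 8.7497*z^3 - 0.233599999999999*z^2 + 8.2767*z + 2.0605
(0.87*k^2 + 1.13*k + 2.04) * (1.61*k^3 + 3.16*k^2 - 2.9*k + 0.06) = 1.4007*k^5 + 4.5685*k^4 + 4.3322*k^3 + 3.2216*k^2 - 5.8482*k + 0.1224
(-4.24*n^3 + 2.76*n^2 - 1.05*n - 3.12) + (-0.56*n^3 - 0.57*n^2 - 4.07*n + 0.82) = -4.8*n^3 + 2.19*n^2 - 5.12*n - 2.3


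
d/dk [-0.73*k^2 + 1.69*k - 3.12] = 1.69 - 1.46*k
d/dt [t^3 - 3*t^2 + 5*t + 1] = 3*t^2 - 6*t + 5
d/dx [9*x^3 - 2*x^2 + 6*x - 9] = 27*x^2 - 4*x + 6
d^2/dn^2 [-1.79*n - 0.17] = 0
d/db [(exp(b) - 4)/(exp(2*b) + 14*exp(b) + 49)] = (15 - exp(b))*exp(b)/(exp(3*b) + 21*exp(2*b) + 147*exp(b) + 343)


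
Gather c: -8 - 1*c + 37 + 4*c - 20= 3*c + 9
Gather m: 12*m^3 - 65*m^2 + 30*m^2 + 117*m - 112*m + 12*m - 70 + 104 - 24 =12*m^3 - 35*m^2 + 17*m + 10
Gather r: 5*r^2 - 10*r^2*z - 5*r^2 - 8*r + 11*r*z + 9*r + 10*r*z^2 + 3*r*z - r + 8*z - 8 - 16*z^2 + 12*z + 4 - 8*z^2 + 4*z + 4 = -10*r^2*z + r*(10*z^2 + 14*z) - 24*z^2 + 24*z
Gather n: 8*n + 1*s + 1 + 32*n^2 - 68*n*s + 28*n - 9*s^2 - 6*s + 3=32*n^2 + n*(36 - 68*s) - 9*s^2 - 5*s + 4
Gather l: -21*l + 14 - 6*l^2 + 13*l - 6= -6*l^2 - 8*l + 8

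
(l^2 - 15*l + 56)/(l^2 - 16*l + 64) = (l - 7)/(l - 8)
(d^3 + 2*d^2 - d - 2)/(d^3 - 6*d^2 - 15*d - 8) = (d^2 + d - 2)/(d^2 - 7*d - 8)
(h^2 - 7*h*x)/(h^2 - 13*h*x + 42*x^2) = h/(h - 6*x)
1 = 1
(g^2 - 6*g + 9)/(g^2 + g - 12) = (g - 3)/(g + 4)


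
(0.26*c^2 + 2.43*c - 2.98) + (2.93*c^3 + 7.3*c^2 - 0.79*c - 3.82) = 2.93*c^3 + 7.56*c^2 + 1.64*c - 6.8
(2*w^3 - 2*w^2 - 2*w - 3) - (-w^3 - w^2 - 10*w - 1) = 3*w^3 - w^2 + 8*w - 2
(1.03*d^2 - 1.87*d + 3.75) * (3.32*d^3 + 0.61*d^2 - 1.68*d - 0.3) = 3.4196*d^5 - 5.5801*d^4 + 9.5789*d^3 + 5.1201*d^2 - 5.739*d - 1.125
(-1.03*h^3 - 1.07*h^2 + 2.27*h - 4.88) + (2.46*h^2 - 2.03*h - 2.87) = -1.03*h^3 + 1.39*h^2 + 0.24*h - 7.75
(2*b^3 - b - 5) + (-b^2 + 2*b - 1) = 2*b^3 - b^2 + b - 6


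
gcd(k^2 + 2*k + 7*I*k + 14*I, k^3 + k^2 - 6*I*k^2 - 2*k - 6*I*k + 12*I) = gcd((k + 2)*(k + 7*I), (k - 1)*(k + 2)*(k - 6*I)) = k + 2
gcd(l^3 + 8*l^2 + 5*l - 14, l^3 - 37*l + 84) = l + 7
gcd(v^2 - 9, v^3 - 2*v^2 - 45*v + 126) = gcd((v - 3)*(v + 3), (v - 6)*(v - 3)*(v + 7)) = v - 3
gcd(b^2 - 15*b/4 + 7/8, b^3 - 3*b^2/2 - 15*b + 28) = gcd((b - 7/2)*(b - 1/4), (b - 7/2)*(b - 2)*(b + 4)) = b - 7/2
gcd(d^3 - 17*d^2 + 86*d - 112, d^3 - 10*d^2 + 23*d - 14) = d^2 - 9*d + 14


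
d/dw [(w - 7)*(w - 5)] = 2*w - 12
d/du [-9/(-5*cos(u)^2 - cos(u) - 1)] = 9*(10*cos(u) + 1)*sin(u)/(5*cos(u)^2 + cos(u) + 1)^2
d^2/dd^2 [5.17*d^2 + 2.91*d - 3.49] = 10.3400000000000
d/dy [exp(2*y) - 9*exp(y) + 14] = (2*exp(y) - 9)*exp(y)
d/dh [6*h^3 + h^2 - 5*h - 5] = 18*h^2 + 2*h - 5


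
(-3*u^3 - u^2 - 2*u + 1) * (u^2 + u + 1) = -3*u^5 - 4*u^4 - 6*u^3 - 2*u^2 - u + 1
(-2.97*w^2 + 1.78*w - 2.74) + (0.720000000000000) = -2.97*w^2 + 1.78*w - 2.02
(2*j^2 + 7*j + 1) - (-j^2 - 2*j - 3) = 3*j^2 + 9*j + 4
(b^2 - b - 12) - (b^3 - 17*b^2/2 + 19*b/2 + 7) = -b^3 + 19*b^2/2 - 21*b/2 - 19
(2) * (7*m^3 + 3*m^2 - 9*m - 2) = 14*m^3 + 6*m^2 - 18*m - 4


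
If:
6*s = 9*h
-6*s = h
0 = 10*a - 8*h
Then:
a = 0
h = 0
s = 0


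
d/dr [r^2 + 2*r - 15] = 2*r + 2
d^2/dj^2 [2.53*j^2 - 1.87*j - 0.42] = 5.06000000000000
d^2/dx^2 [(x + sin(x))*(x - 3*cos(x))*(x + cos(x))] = -x^2*sin(x) + 2*x^2*cos(x) + 8*x*sin(x) + 4*x*sin(2*x) + 4*x*cos(x) + 6*x*cos(2*x) + 6*x + 11*sin(x)/4 + 6*sin(2*x) + 27*sin(3*x)/4 - 4*cos(x) - 4*cos(2*x)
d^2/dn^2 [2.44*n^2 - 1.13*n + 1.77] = 4.88000000000000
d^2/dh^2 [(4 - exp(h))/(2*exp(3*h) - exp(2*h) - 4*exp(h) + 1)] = (-16*exp(6*h) + 150*exp(5*h) - 121*exp(4*h) - 18*exp(3*h) - 30*exp(2*h) + 76*exp(h) + 15)*exp(h)/(8*exp(9*h) - 12*exp(8*h) - 42*exp(7*h) + 59*exp(6*h) + 72*exp(5*h) - 93*exp(4*h) - 34*exp(3*h) + 45*exp(2*h) - 12*exp(h) + 1)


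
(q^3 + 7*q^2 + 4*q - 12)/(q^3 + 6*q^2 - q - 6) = (q + 2)/(q + 1)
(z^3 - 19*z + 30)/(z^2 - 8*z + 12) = (z^2 + 2*z - 15)/(z - 6)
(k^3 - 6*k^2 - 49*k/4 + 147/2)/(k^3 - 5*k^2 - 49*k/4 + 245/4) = (k - 6)/(k - 5)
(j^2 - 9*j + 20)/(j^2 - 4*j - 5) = (j - 4)/(j + 1)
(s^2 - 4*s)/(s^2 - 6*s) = (s - 4)/(s - 6)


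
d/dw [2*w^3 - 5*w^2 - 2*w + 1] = 6*w^2 - 10*w - 2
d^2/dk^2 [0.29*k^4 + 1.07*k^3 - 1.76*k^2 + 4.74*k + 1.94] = 3.48*k^2 + 6.42*k - 3.52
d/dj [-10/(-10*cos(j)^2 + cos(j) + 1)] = 10*(20*cos(j) - 1)*sin(j)/(-10*cos(j)^2 + cos(j) + 1)^2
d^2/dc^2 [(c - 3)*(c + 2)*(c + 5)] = 6*c + 8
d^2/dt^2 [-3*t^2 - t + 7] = -6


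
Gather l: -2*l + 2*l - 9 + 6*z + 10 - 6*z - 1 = 0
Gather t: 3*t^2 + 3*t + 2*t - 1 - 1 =3*t^2 + 5*t - 2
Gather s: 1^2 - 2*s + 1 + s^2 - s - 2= s^2 - 3*s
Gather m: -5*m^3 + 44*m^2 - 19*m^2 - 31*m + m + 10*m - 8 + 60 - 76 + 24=-5*m^3 + 25*m^2 - 20*m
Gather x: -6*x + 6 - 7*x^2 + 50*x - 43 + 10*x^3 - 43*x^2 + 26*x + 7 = 10*x^3 - 50*x^2 + 70*x - 30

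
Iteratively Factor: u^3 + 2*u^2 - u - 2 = (u + 1)*(u^2 + u - 2) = (u + 1)*(u + 2)*(u - 1)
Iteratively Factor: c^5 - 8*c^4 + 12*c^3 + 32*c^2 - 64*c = (c - 4)*(c^4 - 4*c^3 - 4*c^2 + 16*c) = (c - 4)^2*(c^3 - 4*c) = (c - 4)^2*(c + 2)*(c^2 - 2*c) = (c - 4)^2*(c - 2)*(c + 2)*(c)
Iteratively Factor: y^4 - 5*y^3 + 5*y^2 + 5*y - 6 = (y - 1)*(y^3 - 4*y^2 + y + 6) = (y - 2)*(y - 1)*(y^2 - 2*y - 3) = (y - 3)*(y - 2)*(y - 1)*(y + 1)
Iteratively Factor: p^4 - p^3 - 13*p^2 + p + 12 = (p - 4)*(p^3 + 3*p^2 - p - 3) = (p - 4)*(p + 3)*(p^2 - 1) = (p - 4)*(p - 1)*(p + 3)*(p + 1)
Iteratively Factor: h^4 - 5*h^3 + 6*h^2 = (h)*(h^3 - 5*h^2 + 6*h) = h*(h - 3)*(h^2 - 2*h) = h*(h - 3)*(h - 2)*(h)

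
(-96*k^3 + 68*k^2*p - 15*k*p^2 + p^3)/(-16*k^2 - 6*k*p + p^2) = (12*k^2 - 7*k*p + p^2)/(2*k + p)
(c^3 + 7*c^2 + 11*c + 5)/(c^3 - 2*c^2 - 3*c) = (c^2 + 6*c + 5)/(c*(c - 3))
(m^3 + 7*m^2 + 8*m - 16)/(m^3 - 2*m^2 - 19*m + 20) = (m + 4)/(m - 5)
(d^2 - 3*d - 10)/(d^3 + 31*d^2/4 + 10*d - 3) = 4*(d - 5)/(4*d^2 + 23*d - 6)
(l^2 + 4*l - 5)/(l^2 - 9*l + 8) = (l + 5)/(l - 8)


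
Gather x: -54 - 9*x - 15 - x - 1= -10*x - 70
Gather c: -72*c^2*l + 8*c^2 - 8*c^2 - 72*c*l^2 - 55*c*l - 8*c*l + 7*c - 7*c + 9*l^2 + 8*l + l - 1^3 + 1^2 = -72*c^2*l + c*(-72*l^2 - 63*l) + 9*l^2 + 9*l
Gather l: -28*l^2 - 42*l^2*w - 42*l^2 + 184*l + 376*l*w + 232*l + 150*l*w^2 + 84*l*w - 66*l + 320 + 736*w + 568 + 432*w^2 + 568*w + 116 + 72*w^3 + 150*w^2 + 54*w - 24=l^2*(-42*w - 70) + l*(150*w^2 + 460*w + 350) + 72*w^3 + 582*w^2 + 1358*w + 980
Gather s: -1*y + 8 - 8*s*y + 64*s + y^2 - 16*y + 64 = s*(64 - 8*y) + y^2 - 17*y + 72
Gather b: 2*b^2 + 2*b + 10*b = 2*b^2 + 12*b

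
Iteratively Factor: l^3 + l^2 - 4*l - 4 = (l + 1)*(l^2 - 4) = (l + 1)*(l + 2)*(l - 2)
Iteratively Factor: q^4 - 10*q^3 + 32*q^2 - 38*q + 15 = (q - 5)*(q^3 - 5*q^2 + 7*q - 3) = (q - 5)*(q - 3)*(q^2 - 2*q + 1) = (q - 5)*(q - 3)*(q - 1)*(q - 1)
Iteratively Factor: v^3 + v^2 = (v)*(v^2 + v) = v^2*(v + 1)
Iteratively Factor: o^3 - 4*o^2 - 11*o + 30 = (o - 2)*(o^2 - 2*o - 15) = (o - 5)*(o - 2)*(o + 3)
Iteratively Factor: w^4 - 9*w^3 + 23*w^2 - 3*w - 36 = (w - 3)*(w^3 - 6*w^2 + 5*w + 12) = (w - 4)*(w - 3)*(w^2 - 2*w - 3) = (w - 4)*(w - 3)*(w + 1)*(w - 3)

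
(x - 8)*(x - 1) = x^2 - 9*x + 8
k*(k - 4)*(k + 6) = k^3 + 2*k^2 - 24*k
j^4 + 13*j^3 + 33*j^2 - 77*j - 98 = (j - 2)*(j + 1)*(j + 7)^2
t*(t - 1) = t^2 - t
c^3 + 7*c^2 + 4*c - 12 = (c - 1)*(c + 2)*(c + 6)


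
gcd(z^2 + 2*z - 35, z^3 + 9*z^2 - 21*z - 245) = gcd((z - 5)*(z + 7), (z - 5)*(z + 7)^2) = z^2 + 2*z - 35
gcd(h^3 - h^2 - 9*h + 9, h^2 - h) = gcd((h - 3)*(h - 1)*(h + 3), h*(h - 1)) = h - 1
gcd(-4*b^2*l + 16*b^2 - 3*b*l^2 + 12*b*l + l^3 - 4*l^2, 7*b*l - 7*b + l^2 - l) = 1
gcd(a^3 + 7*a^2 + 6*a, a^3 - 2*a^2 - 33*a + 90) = a + 6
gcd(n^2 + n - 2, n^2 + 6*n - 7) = n - 1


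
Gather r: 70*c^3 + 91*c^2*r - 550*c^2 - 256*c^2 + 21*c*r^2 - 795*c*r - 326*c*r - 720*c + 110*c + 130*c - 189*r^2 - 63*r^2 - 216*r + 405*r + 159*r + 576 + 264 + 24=70*c^3 - 806*c^2 - 480*c + r^2*(21*c - 252) + r*(91*c^2 - 1121*c + 348) + 864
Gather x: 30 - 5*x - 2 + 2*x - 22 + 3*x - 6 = 0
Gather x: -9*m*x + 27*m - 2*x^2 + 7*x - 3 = 27*m - 2*x^2 + x*(7 - 9*m) - 3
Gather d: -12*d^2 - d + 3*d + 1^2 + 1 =-12*d^2 + 2*d + 2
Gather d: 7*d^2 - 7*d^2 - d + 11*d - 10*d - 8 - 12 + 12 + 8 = 0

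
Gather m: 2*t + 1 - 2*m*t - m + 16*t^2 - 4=m*(-2*t - 1) + 16*t^2 + 2*t - 3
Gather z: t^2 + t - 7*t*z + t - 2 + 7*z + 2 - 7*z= t^2 - 7*t*z + 2*t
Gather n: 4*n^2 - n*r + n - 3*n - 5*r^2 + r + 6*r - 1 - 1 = 4*n^2 + n*(-r - 2) - 5*r^2 + 7*r - 2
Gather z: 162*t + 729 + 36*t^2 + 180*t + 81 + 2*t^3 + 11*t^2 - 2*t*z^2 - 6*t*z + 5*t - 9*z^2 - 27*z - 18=2*t^3 + 47*t^2 + 347*t + z^2*(-2*t - 9) + z*(-6*t - 27) + 792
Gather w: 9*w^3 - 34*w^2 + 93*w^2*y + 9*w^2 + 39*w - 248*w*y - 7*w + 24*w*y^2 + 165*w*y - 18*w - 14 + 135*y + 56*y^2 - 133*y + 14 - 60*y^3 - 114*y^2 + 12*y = 9*w^3 + w^2*(93*y - 25) + w*(24*y^2 - 83*y + 14) - 60*y^3 - 58*y^2 + 14*y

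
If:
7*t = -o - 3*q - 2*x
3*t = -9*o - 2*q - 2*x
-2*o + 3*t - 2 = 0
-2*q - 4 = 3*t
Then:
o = -1/19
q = -56/19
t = 12/19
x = 85/38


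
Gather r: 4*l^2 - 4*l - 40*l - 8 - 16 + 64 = 4*l^2 - 44*l + 40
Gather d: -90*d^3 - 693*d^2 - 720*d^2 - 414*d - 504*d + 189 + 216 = -90*d^3 - 1413*d^2 - 918*d + 405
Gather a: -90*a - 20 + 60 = 40 - 90*a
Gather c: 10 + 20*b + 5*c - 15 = 20*b + 5*c - 5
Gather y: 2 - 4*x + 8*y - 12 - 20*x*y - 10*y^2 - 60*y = -4*x - 10*y^2 + y*(-20*x - 52) - 10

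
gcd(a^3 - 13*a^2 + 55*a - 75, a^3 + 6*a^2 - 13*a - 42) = a - 3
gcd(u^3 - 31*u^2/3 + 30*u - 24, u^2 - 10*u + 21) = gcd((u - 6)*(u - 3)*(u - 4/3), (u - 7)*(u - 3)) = u - 3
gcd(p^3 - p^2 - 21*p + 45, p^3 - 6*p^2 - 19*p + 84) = p - 3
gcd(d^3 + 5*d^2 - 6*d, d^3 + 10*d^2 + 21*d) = d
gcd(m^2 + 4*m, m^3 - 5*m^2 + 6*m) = m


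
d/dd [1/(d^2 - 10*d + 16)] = 2*(5 - d)/(d^2 - 10*d + 16)^2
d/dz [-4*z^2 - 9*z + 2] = -8*z - 9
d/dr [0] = 0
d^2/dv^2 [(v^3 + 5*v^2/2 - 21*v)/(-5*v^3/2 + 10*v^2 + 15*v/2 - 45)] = 2*(-13*v^4 + 30*v^3 - 36*v^2 + 840*v + 72)/(5*(v^7 - 6*v^6 - 6*v^5 + 80*v^4 - 15*v^3 - 378*v^2 + 108*v + 648))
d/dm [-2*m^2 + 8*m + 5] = 8 - 4*m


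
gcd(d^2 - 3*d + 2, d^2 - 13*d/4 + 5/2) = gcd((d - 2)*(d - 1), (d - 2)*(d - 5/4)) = d - 2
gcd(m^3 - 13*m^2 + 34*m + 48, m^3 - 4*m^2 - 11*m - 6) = m^2 - 5*m - 6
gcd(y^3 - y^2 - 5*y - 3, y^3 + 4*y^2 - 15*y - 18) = y^2 - 2*y - 3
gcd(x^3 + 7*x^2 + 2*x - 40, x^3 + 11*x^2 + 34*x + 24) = x + 4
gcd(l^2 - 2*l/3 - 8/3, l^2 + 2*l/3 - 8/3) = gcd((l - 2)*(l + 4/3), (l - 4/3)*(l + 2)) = 1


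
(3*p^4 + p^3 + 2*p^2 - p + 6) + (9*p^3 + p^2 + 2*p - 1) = 3*p^4 + 10*p^3 + 3*p^2 + p + 5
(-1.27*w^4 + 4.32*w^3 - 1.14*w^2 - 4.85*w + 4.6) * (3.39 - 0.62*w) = 0.7874*w^5 - 6.9837*w^4 + 15.3516*w^3 - 0.8576*w^2 - 19.2935*w + 15.594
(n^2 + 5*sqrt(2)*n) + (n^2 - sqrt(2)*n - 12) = 2*n^2 + 4*sqrt(2)*n - 12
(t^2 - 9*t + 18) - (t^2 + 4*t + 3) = 15 - 13*t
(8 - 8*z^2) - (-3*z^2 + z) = -5*z^2 - z + 8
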